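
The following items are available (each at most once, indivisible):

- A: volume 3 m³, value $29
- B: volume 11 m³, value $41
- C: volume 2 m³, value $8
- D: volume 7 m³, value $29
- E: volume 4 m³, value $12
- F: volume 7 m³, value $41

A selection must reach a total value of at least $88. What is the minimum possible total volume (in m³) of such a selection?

Subsets with value ≥ 88, sorted by total volume:
- A+C+E+F: volume 16, value 90
- A+D+F: volume 17, value 99
- A+C+D+F: volume 19, value 107
- A+B+C+E: volume 20, value 90
Minimum volume: 16 m³.

16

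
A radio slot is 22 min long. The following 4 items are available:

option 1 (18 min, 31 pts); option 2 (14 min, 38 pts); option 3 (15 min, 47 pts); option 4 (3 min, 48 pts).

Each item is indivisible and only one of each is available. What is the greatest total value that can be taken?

95 pts

This is a 0/1 knapsack; check combinations near the capacity.
- option 3+option 4: duration 15+3=18, value 47+48=95
- option 2+option 4: duration 14+3=17, value 38+48=86
- option 1+option 4: duration 18+3=21, value 31+48=79
- option 4: duration 3, value 48
- option 3: duration 15, value 47
Best: 95 pts.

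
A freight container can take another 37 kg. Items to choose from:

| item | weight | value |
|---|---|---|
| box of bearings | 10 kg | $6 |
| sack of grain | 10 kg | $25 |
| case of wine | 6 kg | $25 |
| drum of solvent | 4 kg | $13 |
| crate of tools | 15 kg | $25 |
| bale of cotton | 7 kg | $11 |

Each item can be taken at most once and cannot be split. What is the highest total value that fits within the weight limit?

This is a 0/1 knapsack; check combinations near the capacity.
- sack of grain+case of wine+drum of solvent+crate of tools: weight 10+6+4+15=35, value 25+25+13+25=88
- box of bearings+sack of grain+case of wine+drum of solvent+bale of cotton: weight 10+10+6+4+7=37, value 6+25+25+13+11=80
- sack of grain+case of wine+crate of tools: weight 10+6+15=31, value 25+25+25=75
- sack of grain+case of wine+drum of solvent+bale of cotton: weight 10+6+4+7=27, value 25+25+13+11=74
Best: $88.

$88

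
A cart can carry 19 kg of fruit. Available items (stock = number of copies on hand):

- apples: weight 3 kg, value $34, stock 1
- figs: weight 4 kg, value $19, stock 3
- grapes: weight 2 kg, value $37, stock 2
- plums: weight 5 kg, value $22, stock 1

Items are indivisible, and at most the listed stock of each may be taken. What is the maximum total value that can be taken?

Best selections within weight 19 and stock limits:
- 1×apples + 3×figs + 2×grapes: weight 19, value 165
- 1×apples + 1×figs + 2×grapes + 1×plums: weight 16, value 149
- 1×apples + 2×figs + 2×grapes: weight 15, value 146
Best: $165.

$165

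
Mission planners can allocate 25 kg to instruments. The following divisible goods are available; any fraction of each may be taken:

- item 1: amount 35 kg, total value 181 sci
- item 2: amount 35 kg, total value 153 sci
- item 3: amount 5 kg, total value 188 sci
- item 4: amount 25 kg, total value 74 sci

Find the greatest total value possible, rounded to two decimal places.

291.43

Take in order of value per unit:
- item 3 (188/5 per unit): all 5 → value 188, running total 188.00
- item 1 (181/35 per unit): 20 of 35 → value 20×181/35 = 103.4286, running total 291.43
Total 291.43.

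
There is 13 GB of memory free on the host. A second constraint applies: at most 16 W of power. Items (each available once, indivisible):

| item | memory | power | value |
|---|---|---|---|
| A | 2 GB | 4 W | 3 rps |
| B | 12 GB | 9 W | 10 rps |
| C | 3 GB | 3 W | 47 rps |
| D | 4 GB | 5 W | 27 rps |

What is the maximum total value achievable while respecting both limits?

Feasible sets respecting both limits:
- A+C+D: memory 9, power 12, value 77
- C+D: memory 7, power 8, value 74
- A+C: memory 5, power 7, value 50
- C: memory 3, power 3, value 47
Best: 77 rps.

77 rps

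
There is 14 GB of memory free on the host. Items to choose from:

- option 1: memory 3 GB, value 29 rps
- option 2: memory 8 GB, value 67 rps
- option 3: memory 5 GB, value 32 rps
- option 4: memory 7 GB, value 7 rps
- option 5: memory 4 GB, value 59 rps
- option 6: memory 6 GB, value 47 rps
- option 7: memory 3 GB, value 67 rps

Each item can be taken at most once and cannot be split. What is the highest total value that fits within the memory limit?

173 rps

Check high-value combinations within 14 GB:
- option 5+option 6+option 7: memory 4+6+3=13, value 59+47+67=173
- option 1+option 2+option 7: memory 3+8+3=14, value 29+67+67=163
- option 3+option 5+option 7: memory 5+4+3=12, value 32+59+67=158
Best: 173 rps.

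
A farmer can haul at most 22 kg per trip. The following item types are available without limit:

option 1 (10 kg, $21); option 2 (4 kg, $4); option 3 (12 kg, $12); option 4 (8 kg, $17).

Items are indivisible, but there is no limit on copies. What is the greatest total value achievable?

Best value-per-unit is option 4 at 17/8; filling with it alone gives 2×17 = 34.
Optimal mix: 2×option 1 → weight 20, value 42.

$42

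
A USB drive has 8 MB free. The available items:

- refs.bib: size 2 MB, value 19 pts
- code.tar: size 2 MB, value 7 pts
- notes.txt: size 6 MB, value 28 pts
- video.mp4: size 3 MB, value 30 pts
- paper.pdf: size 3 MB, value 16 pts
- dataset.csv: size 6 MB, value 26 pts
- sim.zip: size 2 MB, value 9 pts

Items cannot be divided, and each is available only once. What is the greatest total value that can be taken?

65 pts

This is a 0/1 knapsack; check combinations near the capacity.
- refs.bib+video.mp4+paper.pdf: size 2+3+3=8, value 19+30+16=65
- refs.bib+video.mp4+sim.zip: size 2+3+2=7, value 19+30+9=58
- refs.bib+code.tar+video.mp4: size 2+2+3=7, value 19+7+30=56
- video.mp4+paper.pdf+sim.zip: size 3+3+2=8, value 30+16+9=55
Best: 65 pts.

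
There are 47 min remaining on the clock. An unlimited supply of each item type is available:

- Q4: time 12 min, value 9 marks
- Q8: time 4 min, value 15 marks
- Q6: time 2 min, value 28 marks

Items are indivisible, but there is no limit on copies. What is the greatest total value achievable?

644 marks

Best value-per-unit is Q6 at 28/2, and filling with it alone uses time 23×2=46. No mix of the others beats 23×28 = 644.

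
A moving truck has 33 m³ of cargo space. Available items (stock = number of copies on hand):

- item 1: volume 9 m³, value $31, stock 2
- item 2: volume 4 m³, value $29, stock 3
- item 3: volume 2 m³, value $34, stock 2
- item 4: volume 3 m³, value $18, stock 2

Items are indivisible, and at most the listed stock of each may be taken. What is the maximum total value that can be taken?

$222

Top feasible selections:
- 1×item 1 + 3×item 2 + 2×item 3 + 2×item 4: volume 31, value 222
- 2×item 1 + 2×item 2 + 2×item 3 + 1×item 4: volume 33, value 206
- 1×item 1 + 3×item 2 + 2×item 3 + 1×item 4: volume 28, value 204
- 2×item 1 + 1×item 2 + 2×item 3 + 2×item 4: volume 32, value 195
Best: $222.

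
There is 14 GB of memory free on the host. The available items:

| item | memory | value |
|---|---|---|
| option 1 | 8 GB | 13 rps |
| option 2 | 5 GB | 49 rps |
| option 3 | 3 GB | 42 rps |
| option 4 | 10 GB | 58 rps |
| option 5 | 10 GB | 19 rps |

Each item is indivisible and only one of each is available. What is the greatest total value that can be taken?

100 rps

Check high-value combinations within 14 GB:
- option 3+option 4: memory 3+10=13, value 42+58=100
- option 2+option 3: memory 5+3=8, value 49+42=91
- option 1+option 2: memory 8+5=13, value 13+49=62
- option 3+option 5: memory 3+10=13, value 42+19=61
Best: 100 rps.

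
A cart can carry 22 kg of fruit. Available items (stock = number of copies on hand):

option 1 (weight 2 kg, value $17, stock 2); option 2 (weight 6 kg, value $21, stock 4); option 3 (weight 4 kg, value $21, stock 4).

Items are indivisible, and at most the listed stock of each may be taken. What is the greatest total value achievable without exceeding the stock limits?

$118

Top feasible selections:
- 2×option 1 + 4×option 3: weight 20, value 118
- 2×option 1 + 1×option 2 + 3×option 3: weight 22, value 118
- 1×option 2 + 4×option 3: weight 22, value 105
- 1×option 1 + 4×option 3: weight 18, value 101
Best: $118.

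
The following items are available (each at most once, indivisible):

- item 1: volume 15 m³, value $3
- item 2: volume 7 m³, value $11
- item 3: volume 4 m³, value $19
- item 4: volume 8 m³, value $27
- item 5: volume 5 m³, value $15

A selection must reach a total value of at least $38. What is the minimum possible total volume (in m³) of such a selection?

Subsets with value ≥ 38, sorted by total volume:
- item 3+item 4: volume 12, value 46
- item 4+item 5: volume 13, value 42
- item 2+item 4: volume 15, value 38
Minimum volume: 12 m³.

12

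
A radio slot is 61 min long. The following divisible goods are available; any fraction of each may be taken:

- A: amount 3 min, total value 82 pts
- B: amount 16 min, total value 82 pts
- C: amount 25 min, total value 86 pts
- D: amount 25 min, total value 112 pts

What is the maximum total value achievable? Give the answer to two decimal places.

Take in order of value per unit:
- A (82/3 per unit): all 3 → value 82, running total 82.00
- B (82/16 per unit): all 16 → value 82, running total 164.00
- D (112/25 per unit): all 25 → value 112, running total 276.00
- C (86/25 per unit): 17 of 25 → value 17×86/25 = 58.4800, running total 334.48
Total 334.48.

334.48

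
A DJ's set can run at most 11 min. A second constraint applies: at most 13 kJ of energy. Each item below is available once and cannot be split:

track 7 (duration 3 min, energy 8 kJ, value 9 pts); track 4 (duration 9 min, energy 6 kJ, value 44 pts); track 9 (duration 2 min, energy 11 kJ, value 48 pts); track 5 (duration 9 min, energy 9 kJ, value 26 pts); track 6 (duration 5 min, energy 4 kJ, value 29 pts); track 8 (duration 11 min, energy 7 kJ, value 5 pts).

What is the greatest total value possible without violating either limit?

Feasible sets respecting both limits:
- track 9: duration 2, energy 11, value 48
- track 4: duration 9, energy 6, value 44
- track 7+track 6: duration 8, energy 12, value 38
- track 6: duration 5, energy 4, value 29
Best: 48 pts.

48 pts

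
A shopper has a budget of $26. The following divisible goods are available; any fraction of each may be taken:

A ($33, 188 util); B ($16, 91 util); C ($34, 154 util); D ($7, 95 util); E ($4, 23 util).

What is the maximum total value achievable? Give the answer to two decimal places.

203.45

Take in order of value per unit:
- D (95/7 per unit): all 7 → value 95, running total 95.00
- E (23/4 per unit): all 4 → value 23, running total 118.00
- A (188/33 per unit): 15 of 33 → value 15×188/33 = 85.4545, running total 203.45
Total 203.45.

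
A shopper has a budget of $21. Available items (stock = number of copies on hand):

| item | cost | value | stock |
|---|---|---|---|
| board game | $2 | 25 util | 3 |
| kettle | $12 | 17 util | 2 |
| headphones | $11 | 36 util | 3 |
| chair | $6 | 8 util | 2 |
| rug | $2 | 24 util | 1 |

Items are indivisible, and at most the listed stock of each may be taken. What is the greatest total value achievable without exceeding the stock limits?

Best selections within cost 21 and stock limits:
- 3×board game + 1×headphones + 1×rug: cost 19, value 135
- 3×board game + 1×kettle + 1×rug: cost 20, value 116
Best: 135 util.

135 util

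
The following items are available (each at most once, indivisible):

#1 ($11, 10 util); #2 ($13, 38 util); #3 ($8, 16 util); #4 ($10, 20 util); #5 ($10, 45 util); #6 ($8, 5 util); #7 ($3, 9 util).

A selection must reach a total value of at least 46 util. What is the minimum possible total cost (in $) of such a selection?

Subsets with value ≥ 46, sorted by total cost:
- #5+#7: cost 13, value 54
- #2+#7: cost 16, value 47
- #3+#5: cost 18, value 61
Minimum cost: 13 $.

13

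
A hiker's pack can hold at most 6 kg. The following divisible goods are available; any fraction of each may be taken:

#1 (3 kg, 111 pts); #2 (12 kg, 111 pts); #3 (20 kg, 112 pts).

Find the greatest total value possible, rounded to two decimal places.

138.75

Take in order of value per unit:
- #1 (111/3 per unit): all 3 → value 111, running total 111.00
- #2 (111/12 per unit): 3 of 12 → value 3×111/12 = 27.7500, running total 138.75
Total 138.75.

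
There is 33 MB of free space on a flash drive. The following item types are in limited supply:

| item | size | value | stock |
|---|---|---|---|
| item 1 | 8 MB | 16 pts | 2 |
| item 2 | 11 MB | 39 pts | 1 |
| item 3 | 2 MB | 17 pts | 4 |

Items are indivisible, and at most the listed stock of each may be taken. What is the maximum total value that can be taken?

Best selections within size 33 and stock limits:
- 1×item 1 + 1×item 2 + 4×item 3: size 27, value 123
- 2×item 1 + 1×item 2 + 3×item 3: size 33, value 122
- 1×item 2 + 4×item 3: size 19, value 107
- 1×item 1 + 1×item 2 + 3×item 3: size 25, value 106
Best: 123 pts.

123 pts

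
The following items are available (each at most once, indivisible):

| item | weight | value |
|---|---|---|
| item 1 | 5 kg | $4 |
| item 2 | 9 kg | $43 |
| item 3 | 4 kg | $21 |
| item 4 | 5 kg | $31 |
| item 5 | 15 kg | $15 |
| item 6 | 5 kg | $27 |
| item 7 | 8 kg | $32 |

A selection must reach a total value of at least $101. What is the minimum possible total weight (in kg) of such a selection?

Subsets with value ≥ 101, sorted by total weight:
- item 2+item 4+item 6: weight 19, value 101
- item 3+item 4+item 6+item 7: weight 22, value 111
- item 2+item 4+item 7: weight 22, value 106
- item 2+item 6+item 7: weight 22, value 102
Minimum weight: 19 kg.

19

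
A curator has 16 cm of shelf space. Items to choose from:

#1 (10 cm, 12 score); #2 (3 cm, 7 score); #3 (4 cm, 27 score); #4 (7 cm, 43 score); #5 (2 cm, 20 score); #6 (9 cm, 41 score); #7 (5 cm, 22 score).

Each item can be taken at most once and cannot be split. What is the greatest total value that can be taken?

97 score

Check high-value combinations within 16 cm:
- #2+#3+#4+#5: length 3+4+7+2=16, value 7+27+43+20=97
- #3+#4+#7: length 4+7+5=16, value 27+43+22=92
- #3+#4+#5: length 4+7+2=13, value 27+43+20=90
- #3+#5+#6: length 4+2+9=15, value 27+20+41=88
Best: 97 score.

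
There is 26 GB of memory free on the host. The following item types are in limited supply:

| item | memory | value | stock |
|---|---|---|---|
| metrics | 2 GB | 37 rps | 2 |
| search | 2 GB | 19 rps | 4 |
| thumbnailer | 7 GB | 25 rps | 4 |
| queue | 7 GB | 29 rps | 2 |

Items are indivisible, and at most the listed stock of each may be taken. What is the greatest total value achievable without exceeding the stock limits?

Top feasible selections:
- 2×metrics + 4×search + 2×queue: memory 26, value 208
- 2×metrics + 4×search + 1×thumbnailer + 1×queue: memory 26, value 204
Best: 208 rps.

208 rps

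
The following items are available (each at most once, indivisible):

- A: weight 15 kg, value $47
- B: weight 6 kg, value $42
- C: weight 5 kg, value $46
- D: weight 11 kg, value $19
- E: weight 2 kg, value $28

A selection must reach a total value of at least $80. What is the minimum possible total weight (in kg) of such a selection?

Subsets with value ≥ 80, sorted by total weight:
- B+C: weight 11, value 88
- B+C+E: weight 13, value 116
Minimum weight: 11 kg.

11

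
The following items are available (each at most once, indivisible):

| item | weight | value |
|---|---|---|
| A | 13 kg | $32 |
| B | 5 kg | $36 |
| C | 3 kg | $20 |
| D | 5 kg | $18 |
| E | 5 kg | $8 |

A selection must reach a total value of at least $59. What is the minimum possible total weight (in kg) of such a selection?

Subsets with value ≥ 59, sorted by total weight:
- B+C+D: weight 13, value 74
- B+C+E: weight 13, value 64
Minimum weight: 13 kg.

13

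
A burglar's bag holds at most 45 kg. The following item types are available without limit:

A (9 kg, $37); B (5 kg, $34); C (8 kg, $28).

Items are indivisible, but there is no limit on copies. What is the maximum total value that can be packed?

Best value-per-unit is B at 34/5, and filling with it alone uses weight 9×5=45. No mix of the others beats 9×34 = 306.

$306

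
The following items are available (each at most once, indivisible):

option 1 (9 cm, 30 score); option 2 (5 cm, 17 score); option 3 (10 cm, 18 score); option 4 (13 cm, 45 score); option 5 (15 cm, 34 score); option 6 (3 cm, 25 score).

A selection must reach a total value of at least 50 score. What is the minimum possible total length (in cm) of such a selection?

Subsets with value ≥ 50, sorted by total length:
- option 1+option 6: length 12, value 55
- option 4+option 6: length 16, value 70
- option 1+option 2+option 6: length 17, value 72
Minimum length: 12 cm.

12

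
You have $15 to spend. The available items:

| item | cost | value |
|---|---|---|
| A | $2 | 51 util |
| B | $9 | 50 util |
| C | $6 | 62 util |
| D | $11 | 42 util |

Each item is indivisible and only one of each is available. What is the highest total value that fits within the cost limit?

113 util

This is a 0/1 knapsack; check combinations near the capacity.
- A+C: cost 2+6=8, value 51+62=113
- B+C: cost 9+6=15, value 50+62=112
- A+B: cost 2+9=11, value 51+50=101
- A+D: cost 2+11=13, value 51+42=93
Best: 113 util.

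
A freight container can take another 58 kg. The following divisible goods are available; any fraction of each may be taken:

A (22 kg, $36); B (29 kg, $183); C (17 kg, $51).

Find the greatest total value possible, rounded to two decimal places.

253.64

Take in order of value per unit:
- B (183/29 per unit): all 29 → value 183, running total 183.00
- C (51/17 per unit): all 17 → value 51, running total 234.00
- A (36/22 per unit): 12 of 22 → value 12×36/22 = 19.6364, running total 253.64
Total 253.64.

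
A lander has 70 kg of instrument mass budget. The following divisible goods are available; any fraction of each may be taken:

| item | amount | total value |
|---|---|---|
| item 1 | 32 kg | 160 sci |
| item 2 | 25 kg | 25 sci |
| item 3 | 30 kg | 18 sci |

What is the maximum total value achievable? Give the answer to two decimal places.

192.80

Take in order of value per unit:
- item 1 (160/32 per unit): all 32 → value 160, running total 160.00
- item 2 (25/25 per unit): all 25 → value 25, running total 185.00
- item 3 (18/30 per unit): 13 of 30 → value 13×18/30 = 7.8000, running total 192.80
Total 192.80.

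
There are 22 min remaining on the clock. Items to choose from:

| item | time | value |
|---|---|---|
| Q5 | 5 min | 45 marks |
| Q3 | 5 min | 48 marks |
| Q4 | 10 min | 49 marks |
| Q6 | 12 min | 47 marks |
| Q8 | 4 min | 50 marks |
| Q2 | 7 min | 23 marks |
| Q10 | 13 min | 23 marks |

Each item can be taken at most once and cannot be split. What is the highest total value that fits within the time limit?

Check high-value combinations within 22 min:
- Q5+Q3+Q8+Q2: time 5+5+4+7=21, value 45+48+50+23=166
- Q3+Q4+Q8: time 5+10+4=19, value 48+49+50=147
- Q3+Q6+Q8: time 5+12+4=21, value 48+47+50=145
- Q5+Q4+Q8: time 5+10+4=19, value 45+49+50=144
- Q5+Q3+Q8: time 5+5+4=14, value 45+48+50=143
Best: 166 marks.

166 marks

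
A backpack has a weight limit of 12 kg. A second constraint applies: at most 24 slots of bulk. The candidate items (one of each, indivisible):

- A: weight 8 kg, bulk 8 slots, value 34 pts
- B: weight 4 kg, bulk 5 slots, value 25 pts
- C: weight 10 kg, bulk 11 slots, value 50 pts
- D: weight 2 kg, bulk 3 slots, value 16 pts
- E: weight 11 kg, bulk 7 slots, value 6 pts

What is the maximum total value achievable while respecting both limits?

Feasible sets respecting both limits:
- C+D: weight 12, bulk 14, value 66
- A+B: weight 12, bulk 13, value 59
- C: weight 10, bulk 11, value 50
Best: 66 pts.

66 pts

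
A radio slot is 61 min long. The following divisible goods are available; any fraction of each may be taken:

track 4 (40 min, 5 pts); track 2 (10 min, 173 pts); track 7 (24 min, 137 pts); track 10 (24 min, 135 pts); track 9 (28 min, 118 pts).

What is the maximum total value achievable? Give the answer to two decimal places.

457.64

Take in order of value per unit:
- track 2 (173/10 per unit): all 10 → value 173, running total 173.00
- track 7 (137/24 per unit): all 24 → value 137, running total 310.00
- track 10 (135/24 per unit): all 24 → value 135, running total 445.00
- track 9 (118/28 per unit): 3 of 28 → value 3×118/28 = 12.6429, running total 457.64
Total 457.64.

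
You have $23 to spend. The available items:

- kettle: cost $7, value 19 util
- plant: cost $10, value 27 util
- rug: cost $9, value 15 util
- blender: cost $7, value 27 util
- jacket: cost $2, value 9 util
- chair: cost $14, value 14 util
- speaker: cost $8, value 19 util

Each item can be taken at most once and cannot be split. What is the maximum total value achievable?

This is a 0/1 knapsack; check combinations near the capacity.
- kettle+blender+speaker: cost 7+7+8=22, value 19+27+19=65
- plant+blender+jacket: cost 10+7+2=19, value 27+27+9=63
- kettle+rug+blender: cost 7+9+7=23, value 19+15+27=61
Best: 65 util.

65 util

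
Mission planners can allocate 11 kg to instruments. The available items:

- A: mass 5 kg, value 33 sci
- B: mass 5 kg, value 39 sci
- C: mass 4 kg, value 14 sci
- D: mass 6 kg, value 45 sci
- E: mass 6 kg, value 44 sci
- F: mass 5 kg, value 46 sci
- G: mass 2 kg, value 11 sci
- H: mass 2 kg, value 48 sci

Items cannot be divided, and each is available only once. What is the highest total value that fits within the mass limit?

Check high-value combinations within 11 kg:
- C+F+H: mass 4+5+2=11, value 14+46+48=108
- F+G+H: mass 5+2+2=9, value 46+11+48=105
- D+G+H: mass 6+2+2=10, value 45+11+48=104
- E+G+H: mass 6+2+2=10, value 44+11+48=103
- B+C+H: mass 5+4+2=11, value 39+14+48=101
Best: 108 sci.

108 sci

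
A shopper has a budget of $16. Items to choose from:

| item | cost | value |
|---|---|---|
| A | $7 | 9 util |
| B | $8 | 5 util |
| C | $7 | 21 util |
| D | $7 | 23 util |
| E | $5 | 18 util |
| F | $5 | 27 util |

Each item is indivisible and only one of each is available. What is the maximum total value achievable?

50 util

Check high-value combinations within $16:
- D+F: cost 7+5=12, value 23+27=50
- C+F: cost 7+5=12, value 21+27=48
- E+F: cost 5+5=10, value 18+27=45
Best: 50 util.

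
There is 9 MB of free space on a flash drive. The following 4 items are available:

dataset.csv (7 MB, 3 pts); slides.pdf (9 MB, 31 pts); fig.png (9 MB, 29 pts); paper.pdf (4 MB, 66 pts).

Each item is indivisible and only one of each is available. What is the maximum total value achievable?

66 pts

Check high-value combinations within 9 MB:
- paper.pdf: size 4, value 66
- slides.pdf: size 9, value 31
- fig.png: size 9, value 29
Best: 66 pts.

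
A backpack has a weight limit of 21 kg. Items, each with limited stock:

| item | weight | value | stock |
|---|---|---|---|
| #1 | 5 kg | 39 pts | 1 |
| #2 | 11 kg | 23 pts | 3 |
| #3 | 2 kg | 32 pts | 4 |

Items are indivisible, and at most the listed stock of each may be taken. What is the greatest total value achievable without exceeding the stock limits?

Top feasible selections:
- 1×#1 + 4×#3: weight 13, value 167
- 1×#2 + 4×#3: weight 19, value 151
- 1×#1 + 3×#3: weight 11, value 135
Best: 167 pts.

167 pts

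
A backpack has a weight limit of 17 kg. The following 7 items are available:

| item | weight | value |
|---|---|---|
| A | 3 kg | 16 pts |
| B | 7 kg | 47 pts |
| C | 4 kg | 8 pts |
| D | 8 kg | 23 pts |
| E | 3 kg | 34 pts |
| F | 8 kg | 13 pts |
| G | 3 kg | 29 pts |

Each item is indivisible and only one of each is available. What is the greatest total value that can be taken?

Check high-value combinations within 17 kg:
- A+B+E+G: weight 3+7+3+3=16, value 16+47+34+29=126
- B+C+E+G: weight 7+4+3+3=17, value 47+8+34+29=118
- B+E+G: weight 7+3+3=13, value 47+34+29=110
Best: 126 pts.

126 pts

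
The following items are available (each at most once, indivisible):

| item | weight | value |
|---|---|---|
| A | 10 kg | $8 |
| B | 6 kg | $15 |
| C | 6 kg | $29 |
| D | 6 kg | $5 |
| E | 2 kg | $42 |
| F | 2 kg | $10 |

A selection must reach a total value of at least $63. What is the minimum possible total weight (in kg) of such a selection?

Subsets with value ≥ 63, sorted by total weight:
- C+E: weight 8, value 71
- C+E+F: weight 10, value 81
- B+E+F: weight 10, value 67
Minimum weight: 8 kg.

8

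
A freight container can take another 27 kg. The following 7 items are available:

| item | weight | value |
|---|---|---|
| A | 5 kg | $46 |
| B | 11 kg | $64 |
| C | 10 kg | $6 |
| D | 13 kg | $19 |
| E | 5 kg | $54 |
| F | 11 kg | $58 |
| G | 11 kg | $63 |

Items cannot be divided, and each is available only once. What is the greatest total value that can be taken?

Check high-value combinations within 27 kg:
- B+E+G: weight 11+5+11=27, value 64+54+63=181
- B+E+F: weight 11+5+11=27, value 64+54+58=176
- E+F+G: weight 5+11+11=27, value 54+58+63=175
- A+B+G: weight 5+11+11=27, value 46+64+63=173
- A+B+F: weight 5+11+11=27, value 46+64+58=168
Best: $181.

$181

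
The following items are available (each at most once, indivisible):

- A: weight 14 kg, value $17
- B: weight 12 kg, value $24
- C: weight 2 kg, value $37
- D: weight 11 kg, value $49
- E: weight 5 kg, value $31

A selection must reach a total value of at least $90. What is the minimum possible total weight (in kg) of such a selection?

Subsets with value ≥ 90, sorted by total weight:
- C+D+E: weight 18, value 117
- B+C+E: weight 19, value 92
- B+C+D: weight 25, value 110
Minimum weight: 18 kg.

18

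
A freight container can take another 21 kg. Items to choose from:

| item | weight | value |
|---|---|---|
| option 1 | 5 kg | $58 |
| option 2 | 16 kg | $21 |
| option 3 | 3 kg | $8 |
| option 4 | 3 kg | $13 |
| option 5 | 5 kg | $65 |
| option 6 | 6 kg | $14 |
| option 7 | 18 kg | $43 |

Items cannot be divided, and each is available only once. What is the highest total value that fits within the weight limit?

$150

This is a 0/1 knapsack; check combinations near the capacity.
- option 1+option 4+option 5+option 6: weight 5+3+5+6=19, value 58+13+65+14=150
- option 1+option 3+option 5+option 6: weight 5+3+5+6=19, value 58+8+65+14=145
- option 1+option 3+option 4+option 5: weight 5+3+3+5=16, value 58+8+13+65=144
Best: $150.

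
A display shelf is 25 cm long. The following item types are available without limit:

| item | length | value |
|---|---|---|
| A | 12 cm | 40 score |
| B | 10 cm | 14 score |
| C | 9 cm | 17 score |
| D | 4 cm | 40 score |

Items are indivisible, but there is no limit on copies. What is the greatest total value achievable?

Best value-per-unit is D at 40/4, and filling with it alone uses length 6×4=24. No mix of the others beats 6×40 = 240.

240 score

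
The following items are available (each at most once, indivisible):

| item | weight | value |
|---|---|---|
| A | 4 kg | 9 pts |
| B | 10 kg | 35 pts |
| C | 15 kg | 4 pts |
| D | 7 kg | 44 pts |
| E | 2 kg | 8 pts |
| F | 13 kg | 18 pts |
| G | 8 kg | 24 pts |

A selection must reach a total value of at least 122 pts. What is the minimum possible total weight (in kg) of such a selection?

Subsets with value ≥ 122, sorted by total weight:
- B+D+E+F+G: weight 40, value 129
- A+B+D+F+G: weight 42, value 130
- A+B+D+E+F+G: weight 44, value 138
Minimum weight: 40 kg.

40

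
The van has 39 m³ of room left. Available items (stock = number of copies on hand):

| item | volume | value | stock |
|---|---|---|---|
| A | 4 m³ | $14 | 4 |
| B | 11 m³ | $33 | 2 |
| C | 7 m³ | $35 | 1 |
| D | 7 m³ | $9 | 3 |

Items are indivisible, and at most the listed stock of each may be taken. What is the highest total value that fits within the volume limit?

$129

Top feasible selections:
- 2×A + 2×B + 1×C: volume 37, value 129
- 4×A + 1×B + 1×C: volume 34, value 124
- 4×A + 2×B: volume 38, value 122
- 3×A + 1×B + 1×C + 1×D: volume 37, value 119
Best: $129.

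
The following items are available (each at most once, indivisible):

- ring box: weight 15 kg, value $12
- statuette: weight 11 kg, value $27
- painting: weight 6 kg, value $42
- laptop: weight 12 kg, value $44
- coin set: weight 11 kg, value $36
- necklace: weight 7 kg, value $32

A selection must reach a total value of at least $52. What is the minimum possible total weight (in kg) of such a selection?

13

Subsets with value ≥ 52, sorted by total weight:
- painting+necklace: weight 13, value 74
- painting+coin set: weight 17, value 78
Minimum weight: 13 kg.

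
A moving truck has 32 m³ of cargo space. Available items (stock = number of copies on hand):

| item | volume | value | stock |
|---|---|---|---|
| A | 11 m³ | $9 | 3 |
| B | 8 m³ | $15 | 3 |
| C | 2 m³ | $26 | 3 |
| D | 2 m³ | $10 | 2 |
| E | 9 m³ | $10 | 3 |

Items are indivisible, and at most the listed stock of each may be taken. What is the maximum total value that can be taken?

Best selections within volume 32 and stock limits:
- 3×B + 3×C + 1×D: volume 32, value 133
- 2×B + 3×C + 2×D: volume 26, value 128
- 1×B + 3×C + 2×D + 1×E: volume 27, value 123
Best: $133.

$133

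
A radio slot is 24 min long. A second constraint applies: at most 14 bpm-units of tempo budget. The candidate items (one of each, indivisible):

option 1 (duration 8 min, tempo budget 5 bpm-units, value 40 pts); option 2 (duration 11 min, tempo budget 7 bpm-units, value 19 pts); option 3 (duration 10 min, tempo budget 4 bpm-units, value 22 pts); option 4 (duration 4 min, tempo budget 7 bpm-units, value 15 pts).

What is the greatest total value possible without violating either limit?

62 pts

Feasible sets respecting both limits:
- option 1+option 3: duration 18, tempo budget 9, value 62
- option 1+option 2: duration 19, tempo budget 12, value 59
- option 1+option 4: duration 12, tempo budget 12, value 55
- option 2+option 3: duration 21, tempo budget 11, value 41
Best: 62 pts.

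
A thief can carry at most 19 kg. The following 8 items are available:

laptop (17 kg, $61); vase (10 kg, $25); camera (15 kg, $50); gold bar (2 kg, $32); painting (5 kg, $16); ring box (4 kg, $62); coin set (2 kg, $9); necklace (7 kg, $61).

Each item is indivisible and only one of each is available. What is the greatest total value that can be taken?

$171

Check high-value combinations within 19 kg:
- gold bar+painting+ring box+necklace: weight 2+5+4+7=18, value 32+16+62+61=171
- gold bar+ring box+coin set+necklace: weight 2+4+2+7=15, value 32+62+9+61=164
- gold bar+ring box+necklace: weight 2+4+7=13, value 32+62+61=155
- painting+ring box+coin set+necklace: weight 5+4+2+7=18, value 16+62+9+61=148
Best: $171.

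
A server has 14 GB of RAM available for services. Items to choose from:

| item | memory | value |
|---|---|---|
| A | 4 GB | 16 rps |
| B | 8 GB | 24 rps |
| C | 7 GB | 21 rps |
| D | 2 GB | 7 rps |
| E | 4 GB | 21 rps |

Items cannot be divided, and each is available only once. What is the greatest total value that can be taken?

Check high-value combinations within 14 GB:
- B+D+E: memory 8+2+4=14, value 24+7+21=52
- C+D+E: memory 7+2+4=13, value 21+7+21=49
- A+B+D: memory 4+8+2=14, value 16+24+7=47
- B+E: memory 8+4=12, value 24+21=45
- A+D+E: memory 4+2+4=10, value 16+7+21=44
Best: 52 rps.

52 rps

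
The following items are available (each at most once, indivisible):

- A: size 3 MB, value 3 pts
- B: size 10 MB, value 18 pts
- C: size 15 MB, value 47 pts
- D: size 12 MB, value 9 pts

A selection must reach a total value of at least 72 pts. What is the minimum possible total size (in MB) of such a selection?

Subsets with value ≥ 72, sorted by total size:
- B+C+D: size 37, value 74
- A+B+C+D: size 40, value 77
Minimum size: 37 MB.

37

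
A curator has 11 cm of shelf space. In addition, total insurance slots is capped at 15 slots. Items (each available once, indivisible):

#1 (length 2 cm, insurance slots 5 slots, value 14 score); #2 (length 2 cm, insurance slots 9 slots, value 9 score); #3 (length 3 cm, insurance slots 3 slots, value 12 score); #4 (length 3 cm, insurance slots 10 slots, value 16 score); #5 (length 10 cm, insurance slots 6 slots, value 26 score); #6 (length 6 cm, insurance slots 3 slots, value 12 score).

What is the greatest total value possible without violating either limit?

38 score

Feasible sets respecting both limits:
- #1+#3+#6: length 11, insurance slots 11, value 38
- #2+#3+#6: length 11, insurance slots 15, value 33
- #1+#4: length 5, insurance slots 15, value 30
- #3+#4: length 6, insurance slots 13, value 28
Best: 38 score.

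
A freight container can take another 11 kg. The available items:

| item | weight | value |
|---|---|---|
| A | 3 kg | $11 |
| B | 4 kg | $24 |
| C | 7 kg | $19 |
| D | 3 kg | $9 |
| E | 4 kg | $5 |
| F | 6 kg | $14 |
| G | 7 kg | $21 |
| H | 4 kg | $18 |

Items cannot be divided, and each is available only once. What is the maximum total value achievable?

Check high-value combinations within 11 kg:
- A+B+H: weight 3+4+4=11, value 11+24+18=53
- B+D+H: weight 4+3+4=11, value 24+9+18=51
- B+G: weight 4+7=11, value 24+21=45
- A+B+D: weight 3+4+3=10, value 11+24+9=44
- B+C: weight 4+7=11, value 24+19=43
Best: $53.

$53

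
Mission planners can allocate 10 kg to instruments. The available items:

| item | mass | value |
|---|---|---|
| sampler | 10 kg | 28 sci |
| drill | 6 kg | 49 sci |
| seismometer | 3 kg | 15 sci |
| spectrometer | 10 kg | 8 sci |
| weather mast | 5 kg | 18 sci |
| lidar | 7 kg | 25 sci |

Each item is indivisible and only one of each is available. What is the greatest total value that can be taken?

64 sci

Check high-value combinations within 10 kg:
- drill+seismometer: mass 6+3=9, value 49+15=64
- drill: mass 6, value 49
- seismometer+lidar: mass 3+7=10, value 15+25=40
- seismometer+weather mast: mass 3+5=8, value 15+18=33
Best: 64 sci.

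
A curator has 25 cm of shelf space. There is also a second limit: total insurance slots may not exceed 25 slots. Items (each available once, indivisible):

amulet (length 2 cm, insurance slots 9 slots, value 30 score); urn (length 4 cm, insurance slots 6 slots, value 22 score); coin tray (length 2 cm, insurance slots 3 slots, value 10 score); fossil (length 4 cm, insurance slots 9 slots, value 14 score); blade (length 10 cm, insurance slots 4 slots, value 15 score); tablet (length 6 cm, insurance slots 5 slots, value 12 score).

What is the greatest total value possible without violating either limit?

Feasible sets respecting both limits:
- amulet+urn+blade+tablet: length 22, insurance slots 24, value 79
- amulet+urn+coin tray+blade: length 18, insurance slots 22, value 77
- amulet+urn+coin tray+tablet: length 14, insurance slots 23, value 74
- amulet+coin tray+fossil+blade: length 18, insurance slots 25, value 69
Best: 79 score.

79 score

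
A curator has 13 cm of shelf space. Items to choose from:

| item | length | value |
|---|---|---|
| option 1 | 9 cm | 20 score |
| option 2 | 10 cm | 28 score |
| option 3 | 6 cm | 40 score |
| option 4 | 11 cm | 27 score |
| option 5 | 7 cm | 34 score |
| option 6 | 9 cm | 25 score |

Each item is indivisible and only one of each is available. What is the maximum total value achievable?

74 score

Check high-value combinations within 13 cm:
- option 3+option 5: length 6+7=13, value 40+34=74
- option 3: length 6, value 40
- option 5: length 7, value 34
- option 2: length 10, value 28
Best: 74 score.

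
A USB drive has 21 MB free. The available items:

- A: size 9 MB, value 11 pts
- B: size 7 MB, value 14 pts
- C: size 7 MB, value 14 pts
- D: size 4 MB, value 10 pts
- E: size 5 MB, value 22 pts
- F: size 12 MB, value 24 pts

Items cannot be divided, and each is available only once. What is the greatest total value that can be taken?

56 pts

This is a 0/1 knapsack; check combinations near the capacity.
- D+E+F: size 4+5+12=21, value 10+22+24=56
- B+C+E: size 7+7+5=19, value 14+14+22=50
- A+B+E: size 9+7+5=21, value 11+14+22=47
Best: 56 pts.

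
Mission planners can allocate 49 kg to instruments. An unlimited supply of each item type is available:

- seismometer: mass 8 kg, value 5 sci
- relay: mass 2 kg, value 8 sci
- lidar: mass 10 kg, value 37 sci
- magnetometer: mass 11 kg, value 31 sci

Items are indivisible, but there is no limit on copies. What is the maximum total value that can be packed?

Best value-per-unit is relay at 8/2, and filling with it alone uses mass 24×2=48. No mix of the others beats 24×8 = 192.

192 sci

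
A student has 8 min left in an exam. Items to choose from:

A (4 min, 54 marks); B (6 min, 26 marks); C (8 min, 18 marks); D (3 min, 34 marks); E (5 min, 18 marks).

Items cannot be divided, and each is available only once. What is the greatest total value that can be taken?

88 marks

Check high-value combinations within 8 min:
- A+D: time 4+3=7, value 54+34=88
- A: time 4, value 54
- D+E: time 3+5=8, value 34+18=52
Best: 88 marks.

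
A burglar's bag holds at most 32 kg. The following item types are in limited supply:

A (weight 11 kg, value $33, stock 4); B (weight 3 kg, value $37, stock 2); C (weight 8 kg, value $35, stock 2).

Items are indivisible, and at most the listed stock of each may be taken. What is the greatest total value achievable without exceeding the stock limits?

Best selections within weight 32 and stock limits:
- 2×B + 2×C: weight 22, value 144
- 1×A + 2×B + 1×C: weight 25, value 142
Best: $144.

$144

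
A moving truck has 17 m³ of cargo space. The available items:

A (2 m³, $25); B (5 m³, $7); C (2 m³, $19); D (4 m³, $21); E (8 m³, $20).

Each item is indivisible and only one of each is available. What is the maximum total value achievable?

$85

Check high-value combinations within 17 m³:
- A+C+D+E: volume 2+2+4+8=16, value 25+19+21+20=85
- A+B+C+D: volume 2+5+2+4=13, value 25+7+19+21=72
- A+B+C+E: volume 2+5+2+8=17, value 25+7+19+20=71
- A+D+E: volume 2+4+8=14, value 25+21+20=66
- A+C+D: volume 2+2+4=8, value 25+19+21=65
Best: $85.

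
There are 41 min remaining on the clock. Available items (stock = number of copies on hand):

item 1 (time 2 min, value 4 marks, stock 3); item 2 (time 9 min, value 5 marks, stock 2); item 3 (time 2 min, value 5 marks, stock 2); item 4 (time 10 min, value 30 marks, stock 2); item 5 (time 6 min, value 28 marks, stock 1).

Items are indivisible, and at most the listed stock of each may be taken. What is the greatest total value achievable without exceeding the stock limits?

110 marks

Best selections within time 41 and stock limits:
- 3×item 1 + 2×item 3 + 2×item 4 + 1×item 5: time 36, value 110
- 1×item 1 + 1×item 2 + 2×item 3 + 2×item 4 + 1×item 5: time 41, value 107
- 2×item 1 + 2×item 3 + 2×item 4 + 1×item 5: time 34, value 106
- 2×item 1 + 1×item 2 + 1×item 3 + 2×item 4 + 1×item 5: time 41, value 106
Best: 110 marks.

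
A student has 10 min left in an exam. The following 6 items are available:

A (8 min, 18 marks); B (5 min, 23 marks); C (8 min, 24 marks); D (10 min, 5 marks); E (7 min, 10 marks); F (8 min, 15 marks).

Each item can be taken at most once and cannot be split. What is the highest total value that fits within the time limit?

Check high-value combinations within 10 min:
- C: time 8, value 24
- B: time 5, value 23
- A: time 8, value 18
- F: time 8, value 15
Best: 24 marks.

24 marks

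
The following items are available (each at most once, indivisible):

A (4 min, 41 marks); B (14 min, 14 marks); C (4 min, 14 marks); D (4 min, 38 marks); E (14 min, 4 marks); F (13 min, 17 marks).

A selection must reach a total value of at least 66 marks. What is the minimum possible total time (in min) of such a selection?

Subsets with value ≥ 66, sorted by total time:
- A+D: time 8, value 79
- A+C+D: time 12, value 93
Minimum time: 8 min.

8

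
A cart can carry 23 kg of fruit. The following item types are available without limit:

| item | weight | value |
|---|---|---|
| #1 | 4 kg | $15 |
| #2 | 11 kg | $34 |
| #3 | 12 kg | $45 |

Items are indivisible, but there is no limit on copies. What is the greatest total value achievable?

Best value-per-unit is #1 at 15/4; filling with it alone gives 5×15 = 75.
Optimal mix: 3×#1 + 1×#2 → weight 23, value 79.

$79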